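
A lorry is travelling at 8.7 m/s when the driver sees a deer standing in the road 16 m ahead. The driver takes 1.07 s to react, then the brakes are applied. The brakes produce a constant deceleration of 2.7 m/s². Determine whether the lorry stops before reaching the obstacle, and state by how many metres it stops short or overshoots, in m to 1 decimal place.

Reaction distance = 8.7000 × 1.07 = 9.309 m.
Braking distance = v²/(2a) = 75.690 / 5.400 = 14.017 m.
Total stopping distance = 9.309 + 14.017 = 23.326 m, vs 16 m available — it cannot stop in time and overshoots by 23.326 − 16 = 7.326 m.

No — it overshoots by 7.3 m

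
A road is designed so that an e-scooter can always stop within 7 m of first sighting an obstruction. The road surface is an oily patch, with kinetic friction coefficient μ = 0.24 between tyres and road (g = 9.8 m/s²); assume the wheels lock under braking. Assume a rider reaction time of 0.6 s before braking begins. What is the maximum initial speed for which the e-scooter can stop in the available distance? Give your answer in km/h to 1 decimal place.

Maximum speed ≈ 16.2 km/h

a = μg = 0.24 × 9.8 = 2.352 m/s².
Stopping distance: v·t_r + v²/(2a) = 7 with t_r = 0.6 s and a = 2.352 m/s².
So v² + 2.822 v − 32.93 = 0.
Positive root: v = −a·t_r + √((a·t_r)² + 2a·d) = −1.411 + √(1.991 + 32.93) = 4.4984 m/s.
4.4984 m/s × 3.6 = 16.194 km/h.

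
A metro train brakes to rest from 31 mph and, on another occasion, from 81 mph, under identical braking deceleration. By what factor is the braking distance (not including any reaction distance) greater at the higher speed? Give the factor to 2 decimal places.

Braking distance d = v²/(2a), so with a fixed, d ∝ v².
Factor = (81/31)² = 2.6129² = 6.8272.

Factor ≈ 6.83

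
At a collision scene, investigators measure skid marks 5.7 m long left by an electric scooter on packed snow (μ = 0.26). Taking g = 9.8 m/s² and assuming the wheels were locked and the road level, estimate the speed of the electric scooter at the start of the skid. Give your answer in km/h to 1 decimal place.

Deceleration a = μg = 0.26 × 9.8 = 2.548 m/s².
v = √(2a·d) = √(2 × 2.548 × 5.7) = √29.047 = 5.3895 m/s.
= 5.3895 × 3.6 = 19.402 km/h.

Initial speed ≈ 19.4 km/h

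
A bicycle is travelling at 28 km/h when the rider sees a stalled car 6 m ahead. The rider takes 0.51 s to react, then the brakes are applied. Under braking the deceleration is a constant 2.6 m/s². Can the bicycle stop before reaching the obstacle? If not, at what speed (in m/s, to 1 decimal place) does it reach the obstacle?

No — it strikes the obstacle at 7.1 m/s

28 km/h ÷ 3.6 = 7.7778 m/s.
Reaction distance = 7.7778 × 0.51 = 3.967 m.
Braking distance needed to stop: v²/(2a) = 60.494 / 5.200 = 11.633 m, so total needed = 3.967 + 11.633 = 15.600 m > 6 m — it cannot stop.
Distance remaining when braking begins: 6 − 3.967 = 2.033 m.
v² = v₀² − 2a·d = 60.494 − 2 × 2.600 × 2.033 = 49.922 m²/s².
v = √49.922 = 7.066 m/s.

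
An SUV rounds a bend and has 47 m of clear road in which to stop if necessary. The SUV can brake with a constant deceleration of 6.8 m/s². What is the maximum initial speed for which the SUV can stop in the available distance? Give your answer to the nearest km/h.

v²/(2a) = d ⇒ v = √(2 × 6.800 × 47) = √639.20 = 25.2824 m/s.
25.2824 m/s × 3.6 = 91.017 km/h.

Maximum speed ≈ 91 km/h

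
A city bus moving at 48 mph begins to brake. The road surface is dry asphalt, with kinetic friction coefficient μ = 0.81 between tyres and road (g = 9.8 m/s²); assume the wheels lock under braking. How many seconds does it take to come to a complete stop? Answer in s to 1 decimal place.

48 mph × 0.44704 = 21.4579 m/s.
a = μg = 0.81 × 9.8 = 7.938 m/s².
Braking time = v/a = 21.4579 / 7.938 = 2.703 s.

Braking time ≈ 2.7 s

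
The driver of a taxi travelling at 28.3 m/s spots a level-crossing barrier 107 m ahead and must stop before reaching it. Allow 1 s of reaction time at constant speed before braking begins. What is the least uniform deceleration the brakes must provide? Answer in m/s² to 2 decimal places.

Required deceleration ≈ 5.09 m/s²

Distance covered during reaction = 28.3000 × 1 = 28.300 m.
Distance available for braking: 107 − 28.300 = 78.700 m.
v² = 2a·d ⇒ a = v²/(2d) = 28.3000² / (2 × 78.700) = 800.890 / 157.400 = 5.0882 m/s².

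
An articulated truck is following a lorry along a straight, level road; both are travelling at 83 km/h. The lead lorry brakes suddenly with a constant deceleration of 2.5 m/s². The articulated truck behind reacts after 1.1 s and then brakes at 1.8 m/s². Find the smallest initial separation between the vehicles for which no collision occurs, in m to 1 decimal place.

Minimum gap ≈ 66.7 m

83 km/h ÷ 3.6 = 23.0556 m/s.
Leader travels v²/(2a_L) = 531.561 / 5.000 = 106.312 m before stopping.
Follower covers v·t_r = 23.0556 × 1.1 = 25.361 m while reacting, then v²/(2a_F) = 531.561 / 3.600 = 147.656 m while braking, for a total of 25.361 + 147.656 = 173.017 m.
Since a_F ≤ a_L and the follower starts braking later, the follower is never slower than the leader, so the closest approach is when both have stopped.
Minimum gap = 173.017 − 106.312 = 66.705 m.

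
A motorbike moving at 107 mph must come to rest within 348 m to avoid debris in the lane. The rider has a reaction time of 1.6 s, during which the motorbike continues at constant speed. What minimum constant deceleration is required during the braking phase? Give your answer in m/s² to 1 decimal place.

107 mph × 0.44704 = 47.8333 m/s.
Distance covered during reaction = 47.8333 × 1.6 = 76.533 m.
Distance available for braking: 348 − 76.533 = 271.467 m.
v² = 2a·d ⇒ a = v²/(2d) = 47.8333² / (2 × 271.467) = 2288.025 / 542.934 = 4.2142 m/s².

Required deceleration ≈ 4.2 m/s²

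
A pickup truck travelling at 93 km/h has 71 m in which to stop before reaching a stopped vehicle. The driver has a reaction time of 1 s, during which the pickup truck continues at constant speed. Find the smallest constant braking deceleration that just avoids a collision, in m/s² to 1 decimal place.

93 km/h ÷ 3.6 = 25.8333 m/s.
Distance covered during reaction = 25.8333 × 1 = 25.833 m.
Distance available for braking: 71 − 25.833 = 45.167 m.
v² = 2a·d ⇒ a = v²/(2d) = 25.8333² / (2 × 45.167) = 667.359 / 90.334 = 7.3877 m/s².

Required deceleration ≈ 7.4 m/s²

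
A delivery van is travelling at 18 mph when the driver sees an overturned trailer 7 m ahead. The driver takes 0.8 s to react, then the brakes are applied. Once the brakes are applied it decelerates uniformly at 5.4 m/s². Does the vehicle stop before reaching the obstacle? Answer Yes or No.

18 mph × 0.44704 = 8.0467 m/s.
Reaction distance = 8.0467 × 0.8 = 6.437 m.
Braking distance = v²/(2a) = 64.749 / 10.800 = 5.995 m.
Total stopping distance = 6.437 + 5.995 = 12.432 m, vs 7 m available — it cannot stop in time and overshoots by 12.432 − 7 = 5.432 m.

No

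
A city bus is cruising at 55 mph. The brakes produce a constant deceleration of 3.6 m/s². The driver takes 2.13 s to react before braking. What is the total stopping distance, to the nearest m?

55 mph × 0.44704 = 24.5872 m/s.
Reaction distance = v·t_r = 24.5872 × 2.13 = 52.371 m.
Braking distance = v²/(2a) = 24.5872² / (2 × 3.600) = 604.530 / 7.200 = 83.962 m.
Total = 52.371 + 83.962 = 136.333 m.

Total stopping distance ≈ 136 m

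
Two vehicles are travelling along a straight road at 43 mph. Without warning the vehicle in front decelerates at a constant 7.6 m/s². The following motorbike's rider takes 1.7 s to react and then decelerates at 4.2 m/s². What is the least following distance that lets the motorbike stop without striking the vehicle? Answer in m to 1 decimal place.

43 mph × 0.44704 = 19.2227 m/s.
Leader travels v²/(2a_L) = 369.512 / 15.200 = 24.310 m before stopping.
Follower covers v·t_r = 19.2227 × 1.7 = 32.679 m while reacting, then v²/(2a_F) = 369.512 / 8.400 = 43.990 m while braking, for a total of 32.679 + 43.990 = 76.669 m.
Since a_F ≤ a_L and the follower starts braking later, the follower is never slower than the leader, so the closest approach is when both have stopped.
Minimum gap = 76.669 − 24.310 = 52.359 m.

Minimum gap ≈ 52.4 m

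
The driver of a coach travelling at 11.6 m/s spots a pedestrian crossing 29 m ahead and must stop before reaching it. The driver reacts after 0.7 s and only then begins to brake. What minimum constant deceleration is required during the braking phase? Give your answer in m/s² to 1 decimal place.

Distance covered during reaction = 11.6000 × 0.7 = 8.120 m.
Distance available for braking: 29 − 8.120 = 20.880 m.
v² = 2a·d ⇒ a = v²/(2d) = 11.6000² / (2 × 20.880) = 134.560 / 41.760 = 3.2222 m/s².

Required deceleration ≈ 3.2 m/s²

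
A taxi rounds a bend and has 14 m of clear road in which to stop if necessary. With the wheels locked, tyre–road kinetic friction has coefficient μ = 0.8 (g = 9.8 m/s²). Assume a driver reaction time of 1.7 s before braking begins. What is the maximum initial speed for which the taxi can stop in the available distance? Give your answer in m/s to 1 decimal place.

a = μg = 0.8 × 9.8 = 7.840 m/s².
Stopping distance: v·t_r + v²/(2a) = 14 with t_r = 1.7 s and a = 7.840 m/s².
So v² + 26.656 v − 219.52 = 0.
Positive root: v = −a·t_r + √((a·t_r)² + 2a·d) = −13.328 + √(177.636 + 219.52) = 6.6008 m/s.

Maximum speed ≈ 6.6 m/s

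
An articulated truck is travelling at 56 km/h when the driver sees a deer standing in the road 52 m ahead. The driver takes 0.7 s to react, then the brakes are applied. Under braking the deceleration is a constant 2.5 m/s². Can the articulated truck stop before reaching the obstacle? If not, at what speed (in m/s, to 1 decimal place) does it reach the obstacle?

No — it strikes the obstacle at 6.0 m/s

56 km/h ÷ 3.6 = 15.5556 m/s.
Reaction distance = 15.5556 × 0.7 = 10.889 m.
Braking distance needed to stop: v²/(2a) = 241.977 / 5.000 = 48.395 m, so total needed = 10.889 + 48.395 = 59.284 m > 52 m — it cannot stop.
Distance remaining when braking begins: 52 − 10.889 = 41.111 m.
v² = v₀² − 2a·d = 241.977 − 2 × 2.500 × 41.111 = 36.422 m²/s².
v = √36.422 = 6.035 m/s.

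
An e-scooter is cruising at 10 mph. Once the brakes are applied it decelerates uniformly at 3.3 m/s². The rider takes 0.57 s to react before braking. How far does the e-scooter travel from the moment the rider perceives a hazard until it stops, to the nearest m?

10 mph × 0.44704 = 4.4704 m/s.
Reaction distance = v·t_r = 4.4704 × 0.57 = 2.548 m.
Braking distance = v²/(2a) = 4.4704² / (2 × 3.300) = 19.984 / 6.600 = 3.028 m.
Total = 2.548 + 3.028 = 5.576 m.

Total stopping distance ≈ 6 m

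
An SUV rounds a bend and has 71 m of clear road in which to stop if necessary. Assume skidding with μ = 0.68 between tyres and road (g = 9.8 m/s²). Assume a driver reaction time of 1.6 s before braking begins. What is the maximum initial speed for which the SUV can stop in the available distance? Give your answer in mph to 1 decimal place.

a = μg = 0.68 × 9.8 = 6.664 m/s².
Stopping distance: v·t_r + v²/(2a) = 71 with t_r = 1.6 s and a = 6.664 m/s².
So v² + 21.325 v − 946.29 = 0.
Positive root: v = −a·t_r + √((a·t_r)² + 2a·d) = −10.662 + √(113.678 + 946.29) = 21.8951 m/s.
21.8951 m/s ÷ 0.44704 = 48.978 mph.

Maximum speed ≈ 49.0 mph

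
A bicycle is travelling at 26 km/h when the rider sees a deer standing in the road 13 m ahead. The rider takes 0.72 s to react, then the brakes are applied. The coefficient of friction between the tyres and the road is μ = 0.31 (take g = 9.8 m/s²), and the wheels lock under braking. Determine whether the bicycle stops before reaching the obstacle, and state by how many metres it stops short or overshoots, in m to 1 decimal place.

26 km/h ÷ 3.6 = 7.2222 m/s.
a = μg = 0.31 × 9.8 = 3.038 m/s².
Reaction distance = 7.2222 × 0.72 = 5.200 m.
Braking distance = v²/(2a) = 52.160 / 6.076 = 8.585 m.
Total stopping distance = 5.200 + 8.585 = 13.785 m, vs 13 m available — it cannot stop in time and overshoots by 13.785 − 13 = 0.785 m.

No — it overshoots by 0.8 m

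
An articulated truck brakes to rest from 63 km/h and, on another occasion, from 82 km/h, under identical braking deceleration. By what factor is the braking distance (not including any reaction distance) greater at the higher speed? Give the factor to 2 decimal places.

Factor ≈ 1.69

Braking distance d = v²/(2a), so with a fixed, d ∝ v².
Factor = (82/63)² = 1.3016² = 1.6942.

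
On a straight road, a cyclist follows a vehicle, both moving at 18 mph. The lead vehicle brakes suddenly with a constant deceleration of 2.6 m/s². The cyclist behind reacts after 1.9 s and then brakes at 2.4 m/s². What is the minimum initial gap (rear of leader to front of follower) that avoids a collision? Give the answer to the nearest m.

Minimum gap ≈ 16 m

18 mph × 0.44704 = 8.0467 m/s.
Leader travels v²/(2a_L) = 64.749 / 5.200 = 12.452 m before stopping.
Follower covers v·t_r = 8.0467 × 1.9 = 15.289 m while reacting, then v²/(2a_F) = 64.749 / 4.800 = 13.489 m while braking, for a total of 15.289 + 13.489 = 28.778 m.
Since a_F ≤ a_L and the follower starts braking later, the follower is never slower than the leader, so the closest approach is when both have stopped.
Minimum gap = 28.778 − 12.452 = 16.326 m.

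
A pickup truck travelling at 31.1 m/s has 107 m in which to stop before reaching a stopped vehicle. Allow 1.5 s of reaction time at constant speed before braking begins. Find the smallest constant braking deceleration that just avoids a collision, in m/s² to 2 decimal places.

Distance covered during reaction = 31.1000 × 1.5 = 46.650 m.
Distance available for braking: 107 − 46.650 = 60.350 m.
v² = 2a·d ⇒ a = v²/(2d) = 31.1000² / (2 × 60.350) = 967.210 / 120.700 = 8.0133 m/s².

Required deceleration ≈ 8.01 m/s²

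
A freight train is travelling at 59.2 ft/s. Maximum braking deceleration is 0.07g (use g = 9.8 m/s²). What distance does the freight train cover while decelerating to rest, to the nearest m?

59.2 ft/s × 0.3048 = 18.0442 m/s.
a = 0.07 × 9.8 = 0.686 m/s².
Braking distance = v²/(2a) = 18.0442² / (2 × 0.686) = 325.593 / 1.372 = 237.313 m.

Braking distance ≈ 237 m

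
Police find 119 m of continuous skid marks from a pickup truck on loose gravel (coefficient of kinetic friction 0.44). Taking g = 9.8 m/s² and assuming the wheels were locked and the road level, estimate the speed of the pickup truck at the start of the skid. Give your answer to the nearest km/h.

Deceleration a = μg = 0.44 × 9.8 = 4.312 m/s².
v = √(2a·d) = √(2 × 4.312 × 119) = √1026.256 = 32.0352 m/s.
= 32.0352 × 3.6 = 115.327 km/h.

Initial speed ≈ 115 km/h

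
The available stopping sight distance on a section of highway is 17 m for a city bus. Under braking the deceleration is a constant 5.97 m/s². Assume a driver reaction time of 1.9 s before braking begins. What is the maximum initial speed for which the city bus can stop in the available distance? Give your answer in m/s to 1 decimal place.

Maximum speed ≈ 6.9 m/s

Stopping distance: v·t_r + v²/(2a) = 17 with t_r = 1.9 s and a = 5.970 m/s².
So v² + 22.686 v − 202.98 = 0.
Positive root: v = −a·t_r + √((a·t_r)² + 2a·d) = −11.343 + √(128.664 + 202.98) = 6.8681 m/s.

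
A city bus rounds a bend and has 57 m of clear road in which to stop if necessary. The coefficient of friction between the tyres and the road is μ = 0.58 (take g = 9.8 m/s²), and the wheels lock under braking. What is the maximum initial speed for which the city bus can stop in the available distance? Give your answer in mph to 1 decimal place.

a = μg = 0.58 × 9.8 = 5.684 m/s².
v²/(2a) = d ⇒ v = √(2 × 5.684 × 57) = √647.98 = 25.4555 m/s.
25.4555 m/s ÷ 0.44704 = 56.942 mph.

Maximum speed ≈ 56.9 mph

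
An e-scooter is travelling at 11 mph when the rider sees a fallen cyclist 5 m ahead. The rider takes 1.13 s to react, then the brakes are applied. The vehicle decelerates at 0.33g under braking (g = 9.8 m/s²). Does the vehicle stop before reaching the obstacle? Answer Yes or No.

11 mph × 0.44704 = 4.9174 m/s.
a = 0.33 × 9.8 = 3.234 m/s².
Reaction distance = 4.9174 × 1.13 = 5.557 m.
Braking distance = v²/(2a) = 24.181 / 6.468 = 3.739 m.
Total stopping distance = 5.557 + 3.739 = 9.296 m, vs 5 m available — it cannot stop in time and overshoots by 9.296 − 5 = 4.296 m.

No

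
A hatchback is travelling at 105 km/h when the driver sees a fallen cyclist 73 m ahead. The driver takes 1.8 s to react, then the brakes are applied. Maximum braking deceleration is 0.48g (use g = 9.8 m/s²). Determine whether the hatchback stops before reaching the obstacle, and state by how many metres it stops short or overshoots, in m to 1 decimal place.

No — it overshoots by 69.9 m

105 km/h ÷ 3.6 = 29.1667 m/s.
a = 0.48 × 9.8 = 4.704 m/s².
Reaction distance = 29.1667 × 1.8 = 52.500 m.
Braking distance = v²/(2a) = 850.696 / 9.408 = 90.423 m.
Total stopping distance = 52.500 + 90.423 = 142.923 m, vs 73 m available — it cannot stop in time and overshoots by 142.923 − 73 = 69.923 m.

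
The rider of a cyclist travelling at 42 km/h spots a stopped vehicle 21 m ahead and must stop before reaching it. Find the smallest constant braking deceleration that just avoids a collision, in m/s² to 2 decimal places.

42 km/h ÷ 3.6 = 11.6667 m/s.
v² = 2a·d ⇒ a = v²/(2d) = 11.6667² / (2 × 21.000) = 136.112 / 42.000 = 3.2408 m/s².

Required deceleration ≈ 3.24 m/s²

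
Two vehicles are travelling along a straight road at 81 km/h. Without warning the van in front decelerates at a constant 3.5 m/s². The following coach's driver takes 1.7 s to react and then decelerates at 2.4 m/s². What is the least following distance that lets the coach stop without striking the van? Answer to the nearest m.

Minimum gap ≈ 71 m

81 km/h ÷ 3.6 = 22.5000 m/s.
Leader travels v²/(2a_L) = 506.250 / 7.000 = 72.321 m before stopping.
Follower covers v·t_r = 22.5000 × 1.7 = 38.250 m while reacting, then v²/(2a_F) = 506.250 / 4.800 = 105.469 m while braking, for a total of 38.250 + 105.469 = 143.719 m.
Since a_F ≤ a_L and the follower starts braking later, the follower is never slower than the leader, so the closest approach is when both have stopped.
Minimum gap = 143.719 − 72.321 = 71.398 m.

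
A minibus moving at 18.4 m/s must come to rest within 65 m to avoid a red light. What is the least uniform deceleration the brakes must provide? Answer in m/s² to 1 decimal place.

Required deceleration ≈ 2.6 m/s²

v² = 2a·d ⇒ a = v²/(2d) = 18.4000² / (2 × 65.000) = 338.560 / 130.000 = 2.6043 m/s².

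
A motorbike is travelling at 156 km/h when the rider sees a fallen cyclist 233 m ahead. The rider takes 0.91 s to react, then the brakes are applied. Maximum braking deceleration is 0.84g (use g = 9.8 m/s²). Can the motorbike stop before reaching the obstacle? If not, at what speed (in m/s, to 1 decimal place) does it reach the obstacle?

Yes — it stops about 79.5 m short of the obstacle, so it never reaches it

156 km/h ÷ 3.6 = 43.3333 m/s.
a = 0.84 × 9.8 = 8.232 m/s².
Reaction distance = 43.3333 × 0.91 = 39.433 m.
Braking distance = v²/(2a) = 1877.775 / 16.464 = 114.053 m.
Total stopping distance = 39.433 + 114.053 = 153.486 m, vs 233 m available — it stops with 233 − 153.486 = 79.514 m to spare.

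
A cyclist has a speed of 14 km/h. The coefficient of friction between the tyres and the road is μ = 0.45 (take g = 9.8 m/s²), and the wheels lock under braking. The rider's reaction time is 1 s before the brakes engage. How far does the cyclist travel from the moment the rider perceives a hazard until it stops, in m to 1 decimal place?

14 km/h ÷ 3.6 = 3.8889 m/s.
a = μg = 0.45 × 9.8 = 4.410 m/s².
Reaction distance = v·t_r = 3.8889 × 1 = 3.889 m.
Braking distance = v²/(2a) = 3.8889² / (2 × 4.410) = 15.124 / 8.820 = 1.715 m.
Total = 3.889 + 1.715 = 5.604 m.

Total stopping distance ≈ 5.6 m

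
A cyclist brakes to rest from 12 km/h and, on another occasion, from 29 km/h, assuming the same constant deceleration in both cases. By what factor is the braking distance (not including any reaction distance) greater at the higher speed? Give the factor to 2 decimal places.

Factor ≈ 5.84

Braking distance d = v²/(2a), so with a fixed, d ∝ v².
Factor = (29/12)² = 2.4167² = 5.8404.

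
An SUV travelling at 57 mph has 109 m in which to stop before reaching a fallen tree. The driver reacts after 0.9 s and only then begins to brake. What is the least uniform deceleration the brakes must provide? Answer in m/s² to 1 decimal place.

Required deceleration ≈ 3.8 m/s²

57 mph × 0.44704 = 25.4813 m/s.
Distance covered during reaction = 25.4813 × 0.9 = 22.933 m.
Distance available for braking: 109 − 22.933 = 86.067 m.
v² = 2a·d ⇒ a = v²/(2d) = 25.4813² / (2 × 86.067) = 649.297 / 172.134 = 3.7720 m/s².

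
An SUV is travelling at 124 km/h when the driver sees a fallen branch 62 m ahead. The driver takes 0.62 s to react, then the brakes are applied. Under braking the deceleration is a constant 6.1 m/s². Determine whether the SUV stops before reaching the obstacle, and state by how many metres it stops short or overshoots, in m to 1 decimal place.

124 km/h ÷ 3.6 = 34.4444 m/s.
Reaction distance = 34.4444 × 0.62 = 21.356 m.
Braking distance = v²/(2a) = 1186.417 / 12.200 = 97.247 m.
Total stopping distance = 21.356 + 97.247 = 118.603 m, vs 62 m available — it cannot stop in time and overshoots by 118.603 − 62 = 56.603 m.

No — it overshoots by 56.6 m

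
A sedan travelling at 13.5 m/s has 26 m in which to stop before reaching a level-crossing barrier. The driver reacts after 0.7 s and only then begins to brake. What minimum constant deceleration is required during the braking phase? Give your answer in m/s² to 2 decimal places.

Distance covered during reaction = 13.5000 × 0.7 = 9.450 m.
Distance available for braking: 26 − 9.450 = 16.550 m.
v² = 2a·d ⇒ a = v²/(2d) = 13.5000² / (2 × 16.550) = 182.250 / 33.100 = 5.5060 m/s².

Required deceleration ≈ 5.51 m/s²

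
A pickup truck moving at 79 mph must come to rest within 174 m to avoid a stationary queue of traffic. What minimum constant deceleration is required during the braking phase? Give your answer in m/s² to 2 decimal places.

Required deceleration ≈ 3.58 m/s²

79 mph × 0.44704 = 35.3162 m/s.
v² = 2a·d ⇒ a = v²/(2d) = 35.3162² / (2 × 174.000) = 1247.234 / 348.000 = 3.5840 m/s².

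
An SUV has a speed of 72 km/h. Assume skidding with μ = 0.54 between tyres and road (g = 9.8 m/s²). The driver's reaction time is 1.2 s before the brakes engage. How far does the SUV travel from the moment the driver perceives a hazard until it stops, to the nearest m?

Total stopping distance ≈ 62 m

72 km/h ÷ 3.6 = 20.0000 m/s.
a = μg = 0.54 × 9.8 = 5.292 m/s².
Reaction distance = v·t_r = 20.0000 × 1.2 = 24.000 m.
Braking distance = v²/(2a) = 20.0000² / (2 × 5.292) = 400.000 / 10.584 = 37.793 m.
Total = 24.000 + 37.793 = 61.793 m.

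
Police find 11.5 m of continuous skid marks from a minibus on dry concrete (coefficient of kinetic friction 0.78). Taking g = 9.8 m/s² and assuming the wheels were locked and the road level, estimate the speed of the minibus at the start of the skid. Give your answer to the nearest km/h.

Initial speed ≈ 48 km/h

Deceleration a = μg = 0.78 × 9.8 = 7.644 m/s².
v = √(2a·d) = √(2 × 7.644 × 11.5) = √175.812 = 13.2594 m/s.
= 13.2594 × 3.6 = 47.734 km/h.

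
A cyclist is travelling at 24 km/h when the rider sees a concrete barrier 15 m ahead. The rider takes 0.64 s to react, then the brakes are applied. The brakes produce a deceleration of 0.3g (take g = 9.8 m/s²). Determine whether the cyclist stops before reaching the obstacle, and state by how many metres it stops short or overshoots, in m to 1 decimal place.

24 km/h ÷ 3.6 = 6.6667 m/s.
a = 0.3 × 9.8 = 2.940 m/s².
Reaction distance = 6.6667 × 0.64 = 4.267 m.
Braking distance = v²/(2a) = 44.445 / 5.880 = 7.559 m.
Total stopping distance = 4.267 + 7.559 = 11.826 m, vs 15 m available — it stops with 15 − 11.826 = 3.174 m to spare.

Yes — it stops 3.2 m short of the obstacle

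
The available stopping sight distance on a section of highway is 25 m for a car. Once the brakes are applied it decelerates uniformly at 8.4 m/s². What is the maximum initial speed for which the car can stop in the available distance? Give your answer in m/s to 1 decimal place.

v²/(2a) = d ⇒ v = √(2 × 8.400 × 25) = √420.00 = 20.4939 m/s.

Maximum speed ≈ 20.5 m/s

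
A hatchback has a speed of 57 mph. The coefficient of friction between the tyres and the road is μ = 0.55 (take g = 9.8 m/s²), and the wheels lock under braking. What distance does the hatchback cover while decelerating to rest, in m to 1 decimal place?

57 mph × 0.44704 = 25.4813 m/s.
a = μg = 0.55 × 9.8 = 5.390 m/s².
Braking distance = v²/(2a) = 25.4813² / (2 × 5.390) = 649.297 / 10.780 = 60.232 m.

Braking distance ≈ 60.2 m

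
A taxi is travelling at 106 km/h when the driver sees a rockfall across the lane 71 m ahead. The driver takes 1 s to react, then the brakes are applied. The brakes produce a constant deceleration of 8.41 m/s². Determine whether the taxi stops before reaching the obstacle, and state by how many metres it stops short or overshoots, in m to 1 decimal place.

106 km/h ÷ 3.6 = 29.4444 m/s.
Reaction distance = 29.4444 × 1 = 29.444 m.
Braking distance = v²/(2a) = 866.973 / 16.820 = 51.544 m.
Total stopping distance = 29.444 + 51.544 = 80.988 m, vs 71 m available — it cannot stop in time and overshoots by 80.988 − 71 = 9.988 m.

No — it overshoots by 10.0 m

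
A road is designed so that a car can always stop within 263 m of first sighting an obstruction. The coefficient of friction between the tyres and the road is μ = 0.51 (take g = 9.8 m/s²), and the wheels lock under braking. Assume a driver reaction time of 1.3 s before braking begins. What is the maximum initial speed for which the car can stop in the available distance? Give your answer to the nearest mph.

a = μg = 0.51 × 9.8 = 4.998 m/s².
Stopping distance: v·t_r + v²/(2a) = 263 with t_r = 1.3 s and a = 4.998 m/s².
So v² + 12.995 v − 2628.95 = 0.
Positive root: v = −a·t_r + √((a·t_r)² + 2a·d) = −6.497 + √(42.211 + 2628.95) = 45.1863 m/s.
45.1863 m/s ÷ 0.44704 = 101.079 mph.

Maximum speed ≈ 101 mph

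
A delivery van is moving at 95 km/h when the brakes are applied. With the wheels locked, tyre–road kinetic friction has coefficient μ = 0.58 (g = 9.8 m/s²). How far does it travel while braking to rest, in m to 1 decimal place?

95 km/h ÷ 3.6 = 26.3889 m/s.
a = μg = 0.58 × 9.8 = 5.684 m/s².
Braking distance = v²/(2a) = 26.3889² / (2 × 5.684) = 696.374 / 11.368 = 61.257 m.

Braking distance ≈ 61.3 m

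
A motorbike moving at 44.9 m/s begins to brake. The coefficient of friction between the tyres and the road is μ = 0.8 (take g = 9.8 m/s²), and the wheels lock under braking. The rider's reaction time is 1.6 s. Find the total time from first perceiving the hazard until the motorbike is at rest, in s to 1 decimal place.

Total time ≈ 7.3 s

a = μg = 0.8 × 9.8 = 7.840 m/s².
Braking time = v/a = 44.9000 / 7.840 = 5.727 s.
Total = 1.6 + 5.727 = 7.327 s.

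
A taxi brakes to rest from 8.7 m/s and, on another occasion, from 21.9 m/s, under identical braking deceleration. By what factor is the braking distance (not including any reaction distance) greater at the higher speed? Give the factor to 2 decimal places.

Factor ≈ 6.34

Braking distance d = v²/(2a), so with a fixed, d ∝ v².
Factor = (21.9/8.7)² = 2.5172² = 6.3363.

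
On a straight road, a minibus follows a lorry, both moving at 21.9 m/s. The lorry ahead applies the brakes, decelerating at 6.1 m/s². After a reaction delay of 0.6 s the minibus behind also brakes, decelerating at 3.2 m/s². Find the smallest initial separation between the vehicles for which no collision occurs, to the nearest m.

Minimum gap ≈ 49 m

Leader travels v²/(2a_L) = 479.610 / 12.200 = 39.312 m before stopping.
Follower covers v·t_r = 21.9000 × 0.6 = 13.140 m while reacting, then v²/(2a_F) = 479.610 / 6.400 = 74.939 m while braking, for a total of 13.140 + 74.939 = 88.079 m.
Since a_F ≤ a_L and the follower starts braking later, the follower is never slower than the leader, so the closest approach is when both have stopped.
Minimum gap = 88.079 − 39.312 = 48.767 m.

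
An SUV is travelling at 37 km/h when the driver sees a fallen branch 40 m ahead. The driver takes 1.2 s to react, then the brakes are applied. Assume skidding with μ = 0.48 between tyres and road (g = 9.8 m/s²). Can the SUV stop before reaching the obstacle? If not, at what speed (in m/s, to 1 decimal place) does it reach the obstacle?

37 km/h ÷ 3.6 = 10.2778 m/s.
a = μg = 0.48 × 9.8 = 4.704 m/s².
Reaction distance = 10.2778 × 1.2 = 12.333 m.
Braking distance = v²/(2a) = 105.633 / 9.408 = 11.228 m.
Total stopping distance = 12.333 + 11.228 = 23.561 m, vs 40 m available — it stops with 40 − 23.561 = 16.439 m to spare.

Yes — it stops about 16.4 m short of the obstacle, so it never reaches it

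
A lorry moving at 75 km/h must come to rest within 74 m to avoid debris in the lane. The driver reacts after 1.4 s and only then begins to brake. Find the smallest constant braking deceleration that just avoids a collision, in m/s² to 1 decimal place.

Required deceleration ≈ 4.8 m/s²

75 km/h ÷ 3.6 = 20.8333 m/s.
Distance covered during reaction = 20.8333 × 1.4 = 29.167 m.
Distance available for braking: 74 − 29.167 = 44.833 m.
v² = 2a·d ⇒ a = v²/(2d) = 20.8333² / (2 × 44.833) = 434.026 / 89.666 = 4.8405 m/s².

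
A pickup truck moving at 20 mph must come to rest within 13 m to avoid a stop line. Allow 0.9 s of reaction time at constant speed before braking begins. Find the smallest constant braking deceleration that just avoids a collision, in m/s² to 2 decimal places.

Required deceleration ≈ 8.07 m/s²

20 mph × 0.44704 = 8.9408 m/s.
Distance covered during reaction = 8.9408 × 0.9 = 8.047 m.
Distance available for braking: 13 − 8.047 = 4.953 m.
v² = 2a·d ⇒ a = v²/(2d) = 8.9408² / (2 × 4.953) = 79.938 / 9.906 = 8.0697 m/s².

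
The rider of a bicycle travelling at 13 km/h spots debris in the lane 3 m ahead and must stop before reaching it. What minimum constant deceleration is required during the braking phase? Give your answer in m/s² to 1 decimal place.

13 km/h ÷ 3.6 = 3.6111 m/s.
v² = 2a·d ⇒ a = v²/(2d) = 3.6111² / (2 × 3.000) = 13.040 / 6.000 = 2.1733 m/s².

Required deceleration ≈ 2.2 m/s²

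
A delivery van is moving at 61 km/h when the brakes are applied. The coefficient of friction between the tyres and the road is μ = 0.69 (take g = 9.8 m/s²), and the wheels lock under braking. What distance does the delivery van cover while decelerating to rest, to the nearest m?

61 km/h ÷ 3.6 = 16.9444 m/s.
a = μg = 0.69 × 9.8 = 6.762 m/s².
Braking distance = v²/(2a) = 16.9444² / (2 × 6.762) = 287.113 / 13.524 = 21.230 m.

Braking distance ≈ 21 m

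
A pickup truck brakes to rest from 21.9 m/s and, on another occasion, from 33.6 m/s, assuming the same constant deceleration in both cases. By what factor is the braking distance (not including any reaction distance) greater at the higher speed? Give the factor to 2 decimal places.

Factor ≈ 2.35

Braking distance d = v²/(2a), so with a fixed, d ∝ v².
Factor = (33.6/21.9)² = 1.5342² = 2.3538.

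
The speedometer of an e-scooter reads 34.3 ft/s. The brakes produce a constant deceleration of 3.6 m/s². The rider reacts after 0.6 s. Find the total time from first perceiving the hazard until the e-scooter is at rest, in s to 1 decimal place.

Total time ≈ 3.5 s

34.3 ft/s × 0.3048 = 10.4546 m/s.
Braking time = v/a = 10.4546 / 3.600 = 2.904 s.
Total = 0.6 + 2.904 = 3.504 s.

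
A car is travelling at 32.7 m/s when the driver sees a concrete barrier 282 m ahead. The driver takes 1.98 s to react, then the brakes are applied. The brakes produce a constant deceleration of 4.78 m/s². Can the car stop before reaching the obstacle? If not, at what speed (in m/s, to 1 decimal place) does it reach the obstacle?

Yes — it stops about 105.4 m short of the obstacle, so it never reaches it

Reaction distance = 32.7000 × 1.98 = 64.746 m.
Braking distance = v²/(2a) = 1069.290 / 9.560 = 111.850 m.
Total stopping distance = 64.746 + 111.850 = 176.596 m, vs 282 m available — it stops with 282 − 176.596 = 105.404 m to spare.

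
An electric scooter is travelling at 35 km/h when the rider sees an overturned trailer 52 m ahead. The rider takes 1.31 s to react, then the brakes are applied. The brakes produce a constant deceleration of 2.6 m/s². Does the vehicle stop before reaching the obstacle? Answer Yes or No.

35 km/h ÷ 3.6 = 9.7222 m/s.
Reaction distance = 9.7222 × 1.31 = 12.736 m.
Braking distance = v²/(2a) = 94.521 / 5.200 = 18.177 m.
Total stopping distance = 12.736 + 18.177 = 30.913 m, vs 52 m available — it stops with 52 − 30.913 = 21.087 m to spare.

Yes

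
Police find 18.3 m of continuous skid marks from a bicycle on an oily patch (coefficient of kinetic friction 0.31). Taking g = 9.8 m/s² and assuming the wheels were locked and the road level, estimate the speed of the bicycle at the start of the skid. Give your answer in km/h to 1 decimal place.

Deceleration a = μg = 0.31 × 9.8 = 3.038 m/s².
v = √(2a·d) = √(2 × 3.038 × 18.3) = √111.191 = 10.5447 m/s.
= 10.5447 × 3.6 = 37.961 km/h.

Initial speed ≈ 38.0 km/h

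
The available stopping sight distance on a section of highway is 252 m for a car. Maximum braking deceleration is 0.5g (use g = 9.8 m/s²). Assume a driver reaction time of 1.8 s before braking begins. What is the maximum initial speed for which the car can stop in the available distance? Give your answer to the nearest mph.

a = 0.5 × 9.8 = 4.900 m/s².
Stopping distance: v·t_r + v²/(2a) = 252 with t_r = 1.8 s and a = 4.900 m/s².
So v² + 17.640 v − 2469.60 = 0.
Positive root: v = −a·t_r + √((a·t_r)² + 2a·d) = −8.820 + √(77.792 + 2469.60) = 41.6517 m/s.
41.6517 m/s ÷ 0.44704 = 93.172 mph.

Maximum speed ≈ 93 mph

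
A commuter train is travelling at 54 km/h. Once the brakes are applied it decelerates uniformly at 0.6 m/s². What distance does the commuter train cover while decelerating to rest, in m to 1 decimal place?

Braking distance ≈ 187.5 m

54 km/h ÷ 3.6 = 15.0000 m/s.
Braking distance = v²/(2a) = 15.0000² / (2 × 0.600) = 225.000 / 1.200 = 187.500 m.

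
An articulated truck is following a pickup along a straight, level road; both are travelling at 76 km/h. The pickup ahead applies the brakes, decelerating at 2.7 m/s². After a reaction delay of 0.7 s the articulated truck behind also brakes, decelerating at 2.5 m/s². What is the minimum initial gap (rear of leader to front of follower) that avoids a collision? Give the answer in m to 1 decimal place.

Minimum gap ≈ 21.4 m

76 km/h ÷ 3.6 = 21.1111 m/s.
Leader travels v²/(2a_L) = 445.679 / 5.400 = 82.533 m before stopping.
Follower covers v·t_r = 21.1111 × 0.7 = 14.778 m while reacting, then v²/(2a_F) = 445.679 / 5.000 = 89.136 m while braking, for a total of 14.778 + 89.136 = 103.914 m.
Since a_F ≤ a_L and the follower starts braking later, the follower is never slower than the leader, so the closest approach is when both have stopped.
Minimum gap = 103.914 − 82.533 = 21.381 m.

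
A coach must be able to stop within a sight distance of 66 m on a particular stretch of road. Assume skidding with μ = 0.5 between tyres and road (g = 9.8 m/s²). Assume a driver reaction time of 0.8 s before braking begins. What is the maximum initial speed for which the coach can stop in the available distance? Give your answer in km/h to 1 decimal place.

a = μg = 0.5 × 9.8 = 4.900 m/s².
Stopping distance: v·t_r + v²/(2a) = 66 with t_r = 0.8 s and a = 4.900 m/s².
So v² + 7.840 v − 646.80 = 0.
Positive root: v = −a·t_r + √((a·t_r)² + 2a·d) = −3.920 + √(15.366 + 646.80) = 21.8126 m/s.
21.8126 m/s × 3.6 = 78.525 km/h.

Maximum speed ≈ 78.5 km/h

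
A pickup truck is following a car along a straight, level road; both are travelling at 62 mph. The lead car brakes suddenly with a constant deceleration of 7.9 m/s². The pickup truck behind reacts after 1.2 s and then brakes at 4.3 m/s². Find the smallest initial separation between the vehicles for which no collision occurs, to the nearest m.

Minimum gap ≈ 74 m

62 mph × 0.44704 = 27.7165 m/s.
Leader travels v²/(2a_L) = 768.204 / 15.800 = 48.621 m before stopping.
Follower covers v·t_r = 27.7165 × 1.2 = 33.260 m while reacting, then v²/(2a_F) = 768.204 / 8.600 = 89.326 m while braking, for a total of 33.260 + 89.326 = 122.586 m.
Since a_F ≤ a_L and the follower starts braking later, the follower is never slower than the leader, so the closest approach is when both have stopped.
Minimum gap = 122.586 − 48.621 = 73.965 m.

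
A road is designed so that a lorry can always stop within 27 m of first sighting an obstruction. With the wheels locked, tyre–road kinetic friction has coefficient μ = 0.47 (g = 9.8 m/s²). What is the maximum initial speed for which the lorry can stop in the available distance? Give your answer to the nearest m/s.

a = μg = 0.47 × 9.8 = 4.606 m/s².
v²/(2a) = d ⇒ v = √(2 × 4.606 × 27) = √248.72 = 15.7709 m/s.

Maximum speed ≈ 16 m/s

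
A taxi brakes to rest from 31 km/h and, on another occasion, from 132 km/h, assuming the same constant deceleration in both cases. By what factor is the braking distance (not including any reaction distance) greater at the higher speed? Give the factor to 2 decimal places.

Braking distance d = v²/(2a), so with a fixed, d ∝ v².
Factor = (132/31)² = 4.2581² = 18.1314.

Factor ≈ 18.13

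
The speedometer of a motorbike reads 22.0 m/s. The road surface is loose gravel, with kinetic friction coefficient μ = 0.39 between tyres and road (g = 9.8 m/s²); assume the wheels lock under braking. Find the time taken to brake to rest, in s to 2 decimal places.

a = μg = 0.39 × 9.8 = 3.822 m/s².
Braking time = v/a = 22.0000 / 3.822 = 5.756 s.

Braking time ≈ 5.76 s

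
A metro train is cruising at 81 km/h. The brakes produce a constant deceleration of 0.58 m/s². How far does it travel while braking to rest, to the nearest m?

Braking distance ≈ 436 m

81 km/h ÷ 3.6 = 22.5000 m/s.
Braking distance = v²/(2a) = 22.5000² / (2 × 0.580) = 506.250 / 1.160 = 436.422 m.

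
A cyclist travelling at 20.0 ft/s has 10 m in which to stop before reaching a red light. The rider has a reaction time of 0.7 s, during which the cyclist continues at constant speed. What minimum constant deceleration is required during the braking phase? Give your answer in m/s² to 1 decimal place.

20 ft/s × 0.3048 = 6.0960 m/s.
Distance covered during reaction = 6.0960 × 0.7 = 4.267 m.
Distance available for braking: 10 − 4.267 = 5.733 m.
v² = 2a·d ⇒ a = v²/(2d) = 6.0960² / (2 × 5.733) = 37.161 / 11.466 = 3.2410 m/s².

Required deceleration ≈ 3.2 m/s²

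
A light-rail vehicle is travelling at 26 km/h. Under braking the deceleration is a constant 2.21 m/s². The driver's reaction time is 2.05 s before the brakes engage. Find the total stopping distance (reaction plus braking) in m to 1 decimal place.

26 km/h ÷ 3.6 = 7.2222 m/s.
Reaction distance = v·t_r = 7.2222 × 2.05 = 14.806 m.
Braking distance = v²/(2a) = 7.2222² / (2 × 2.210) = 52.160 / 4.420 = 11.801 m.
Total = 14.806 + 11.801 = 26.607 m.

Total stopping distance ≈ 26.6 m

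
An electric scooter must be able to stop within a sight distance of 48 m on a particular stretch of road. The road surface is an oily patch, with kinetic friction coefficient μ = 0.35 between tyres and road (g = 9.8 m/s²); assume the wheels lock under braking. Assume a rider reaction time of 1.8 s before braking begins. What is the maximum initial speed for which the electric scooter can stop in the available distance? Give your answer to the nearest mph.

Maximum speed ≈ 29 mph

a = μg = 0.35 × 9.8 = 3.430 m/s².
Stopping distance: v·t_r + v²/(2a) = 48 with t_r = 1.8 s and a = 3.430 m/s².
So v² + 12.348 v − 329.28 = 0.
Positive root: v = −a·t_r + √((a·t_r)² + 2a·d) = −6.174 + √(38.118 + 329.28) = 12.9936 m/s.
12.9936 m/s ÷ 0.44704 = 29.066 mph.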